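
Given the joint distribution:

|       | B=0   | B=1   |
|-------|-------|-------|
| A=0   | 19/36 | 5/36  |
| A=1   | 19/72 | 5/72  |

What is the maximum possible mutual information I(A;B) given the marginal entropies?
The upper bound on mutual information is I(A;B) ≤ min(H(A), H(B)).

Marginal P(A) (row sums):
  P(A=0) = 19/36 + 5/36 = 2/3
  P(A=1) = 19/72 + 5/72 = 1/3
Marginal P(B) (column sums):
  P(B=0) = 19/36 + 19/72 = 19/24
  P(B=1) = 5/36 + 5/72 = 5/24

H(A) = -[(2/3)·log₂(2/3) + (1/3)·log₂(1/3)]
  = 0.3900 + 0.5283
  = 0.9183 bits
H(B) = -[(19/24)·log₂(19/24) + (5/24)·log₂(5/24)]
  = 0.2668 + 0.4715
  = 0.7383 bits

Maximum possible I(A;B) = min(0.9183, 0.7383) = 0.7383 bits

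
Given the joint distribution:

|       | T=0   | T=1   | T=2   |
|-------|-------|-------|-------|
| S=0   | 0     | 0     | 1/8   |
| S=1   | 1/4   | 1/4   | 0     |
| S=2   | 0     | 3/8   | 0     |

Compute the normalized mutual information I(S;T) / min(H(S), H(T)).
Marginal P(S) (row sums):
  P(S=0) = 0 + 0 + 1/8 = 1/8
  P(S=1) = 1/4 + 1/4 + 0 = 1/2
  P(S=2) = 0 + 3/8 + 0 = 3/8
Marginal P(T) (column sums):
  P(T=0) = 0 + 1/4 + 0 = 1/4
  P(T=1) = 0 + 1/4 + 3/8 = 5/8
  P(T=2) = 1/8 + 0 + 0 = 1/8

H(S) = -[(1/8)·log₂(1/8) + (1/2)·log₂(1/2) + (3/8)·log₂(3/8)]
  = 0.3750 + 0.5000 + 0.5306
  = 1.4056 bits
H(T) = -[(1/4)·log₂(1/4) + (5/8)·log₂(5/8) + (1/8)·log₂(1/8)]
  = 0.5000 + 0.4238 + 0.3750
  = 1.2988 bits
H(S,T) = -[(1/8)·log₂(1/8) + (1/4)·log₂(1/4) + (1/4)·log₂(1/4) + (3/8)·log₂(3/8)]
  = 0.3750 + 0.5000 + 0.5000 + 0.5306
  = 1.9056 bits

I(S;T) = H(S) + H(T) - H(S,T)
  = 1.4056 + 1.2988 - 1.9056
  = 0.7988 bits

min(H(S), H(T)) = min(1.4056, 1.2988) = 1.2988 bits
Normalized MI = 0.7988 / 1.2988 = 0.6150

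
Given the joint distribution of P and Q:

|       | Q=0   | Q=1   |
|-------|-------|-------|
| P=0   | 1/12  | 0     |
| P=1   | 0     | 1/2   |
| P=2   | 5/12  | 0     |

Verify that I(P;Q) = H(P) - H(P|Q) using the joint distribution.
Left side, from I(P;Q) = H(P) + H(Q) - H(P,Q):
Marginal P(P) (row sums):
  P(P=0) = 1/12 + 0 = 1/12
  P(P=1) = 0 + 1/2 = 1/2
  P(P=2) = 5/12 + 0 = 5/12
Marginal P(Q) (column sums):
  P(Q=0) = 1/12 + 0 + 5/12 = 1/2
  P(Q=1) = 0 + 1/2 + 0 = 1/2

H(P) = -[(1/12)·log₂(1/12) + (1/2)·log₂(1/2) + (5/12)·log₂(5/12)]
  = 0.2987 + 0.5000 + 0.5263
  = 1.3250 bits
H(Q) = -[(1/2)·log₂(1/2) + (1/2)·log₂(1/2)]
  = 0.5000 + 0.5000
  = 1.0000 bits
H(P,Q) = -[(1/12)·log₂(1/12) + (1/2)·log₂(1/2) + (5/12)·log₂(5/12)]
  = 0.2987 + 0.5000 + 0.5263
  = 1.3250 bits

I(P;Q) = H(P) + H(Q) - H(P,Q)
  = 1.3250 + 1.0000 - 1.3250
  = 1.0000 bits

Right side, with H(P|Q) computed directly from the conditional probabilities:
H(P|Q) = -Σ P(P,Q)·log₂ P(P|Q), where P(P|Q) = P(P,Q) / P(Q)
  (cells with P(P,Q) = 0 contribute 0)
  (P=0,Q=0): P(P|Q) = (1/12)/(1/2) = 1/6;  -(1/12)·log₂(1/6) = 0.2154
  (P=1,Q=1): P(P|Q) = (1/2)/(1/2) = 1;  -(1/2)·log₂(1) = 0.0000
  (P=2,Q=0): P(P|Q) = (5/12)/(1/2) = 5/6;  -(5/12)·log₂(5/6) = 0.1096
H(P|Q) = 0.2154 + 0.0000 + 0.1096
  = 0.3250 bits
H(P) - H(P|Q) = 1.3250 - 0.3250 = 1.0000 bits

Both sides equal 1.0000 bits, so I(P;Q) = H(P) - H(P|Q) ✓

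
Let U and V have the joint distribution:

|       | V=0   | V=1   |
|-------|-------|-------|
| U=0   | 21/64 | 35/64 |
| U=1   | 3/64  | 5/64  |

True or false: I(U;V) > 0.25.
Marginal P(U) (row sums):
  P(U=0) = 21/64 + 35/64 = 7/8
  P(U=1) = 3/64 + 5/64 = 1/8
Marginal P(V) (column sums):
  P(V=0) = 21/64 + 3/64 = 3/8
  P(V=1) = 35/64 + 5/64 = 5/8

H(U) = -[(7/8)·log₂(7/8) + (1/8)·log₂(1/8)]
  = 0.1686 + 0.3750
  = 0.5436 bits
H(V) = -[(3/8)·log₂(3/8) + (5/8)·log₂(5/8)]
  = 0.5306 + 0.4238
  = 0.9544 bits
H(U,V) = -[(21/64)·log₂(21/64) + (35/64)·log₂(35/64) + (3/64)·log₂(3/64) + (5/64)·log₂(5/64)]
  = 0.5275 + 0.4762 + 0.2070 + 0.2873
  = 1.4980 bits

I(U;V) = H(U) + H(V) - H(U,V)
  = 0.5436 + 0.9544 - 1.4980
  = 0.0000 bits

False. I(U;V) = 0.0000 bits, which is ≤ 0.25 bits.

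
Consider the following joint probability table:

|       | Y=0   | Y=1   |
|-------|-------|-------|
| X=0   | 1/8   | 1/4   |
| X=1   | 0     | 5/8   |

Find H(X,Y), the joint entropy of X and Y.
H(X,Y) = -Σ P(X,Y) log₂ P(X,Y), summed over the non-zero cells:
H(X,Y) = -[(1/8)·log₂(1/8) + (1/4)·log₂(1/4) + (5/8)·log₂(5/8)]
  = 0.3750 + 0.5000 + 0.4238
  = 1.2988 bits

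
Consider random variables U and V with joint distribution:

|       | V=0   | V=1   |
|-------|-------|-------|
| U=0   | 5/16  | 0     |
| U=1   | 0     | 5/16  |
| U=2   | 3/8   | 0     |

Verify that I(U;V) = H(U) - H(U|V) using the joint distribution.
Left side, from I(U;V) = H(U) + H(V) - H(U,V):
Marginal P(U) (row sums):
  P(U=0) = 5/16 + 0 = 5/16
  P(U=1) = 0 + 5/16 = 5/16
  P(U=2) = 3/8 + 0 = 3/8
Marginal P(V) (column sums):
  P(V=0) = 5/16 + 0 + 3/8 = 11/16
  P(V=1) = 0 + 5/16 + 0 = 5/16

H(U) = -[(5/16)·log₂(5/16) + (5/16)·log₂(5/16) + (3/8)·log₂(3/8)]
  = 0.5244 + 0.5244 + 0.5306
  = 1.5794 bits
H(V) = -[(11/16)·log₂(11/16) + (5/16)·log₂(5/16)]
  = 0.3716 + 0.5244
  = 0.8960 bits
H(U,V) = -[(5/16)·log₂(5/16) + (5/16)·log₂(5/16) + (3/8)·log₂(3/8)]
  = 0.5244 + 0.5244 + 0.5306
  = 1.5794 bits

I(U;V) = H(U) + H(V) - H(U,V)
  = 1.5794 + 0.8960 - 1.5794
  = 0.8960 bits

Right side, with H(U|V) computed directly from the conditional probabilities:
H(U|V) = -Σ P(U,V)·log₂ P(U|V), where P(U|V) = P(U,V) / P(V)
  (cells with P(U,V) = 0 contribute 0)
  (U=0,V=0): P(U|V) = (5/16)/(11/16) = 5/11;  -(5/16)·log₂(5/11) = 0.3555
  (U=1,V=1): P(U|V) = (5/16)/(5/16) = 1;  -(5/16)·log₂(1) = 0.0000
  (U=2,V=0): P(U|V) = (3/8)/(11/16) = 6/11;  -(3/8)·log₂(6/11) = 0.3279
H(U|V) = 0.3555 + 0.0000 + 0.3279
  = 0.6834 bits
H(U) - H(U|V) = 1.5794 - 0.6834 = 0.8960 bits

Both sides equal 0.8960 bits, so I(U;V) = H(U) - H(U|V) ✓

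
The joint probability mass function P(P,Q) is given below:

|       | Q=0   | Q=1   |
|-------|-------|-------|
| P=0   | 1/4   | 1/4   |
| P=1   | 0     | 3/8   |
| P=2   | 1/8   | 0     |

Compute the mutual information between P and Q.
Marginal P(P) (row sums):
  P(P=0) = 1/4 + 1/4 = 1/2
  P(P=1) = 0 + 3/8 = 3/8
  P(P=2) = 1/8 + 0 = 1/8
Marginal P(Q) (column sums):
  P(Q=0) = 1/4 + 0 + 1/8 = 3/8
  P(Q=1) = 1/4 + 3/8 + 0 = 5/8

H(P) = -[(1/2)·log₂(1/2) + (3/8)·log₂(3/8) + (1/8)·log₂(1/8)]
  = 0.5000 + 0.5306 + 0.3750
  = 1.4056 bits
H(Q) = -[(3/8)·log₂(3/8) + (5/8)·log₂(5/8)]
  = 0.5306 + 0.4238
  = 0.9544 bits
H(P,Q) = -[(1/4)·log₂(1/4) + (1/4)·log₂(1/4) + (3/8)·log₂(3/8) + (1/8)·log₂(1/8)]
  = 0.5000 + 0.5000 + 0.5306 + 0.3750
  = 1.9056 bits

I(P;Q) = H(P) + H(Q) - H(P,Q)
  = 1.4056 + 0.9544 - 1.9056
  = 0.4544 bits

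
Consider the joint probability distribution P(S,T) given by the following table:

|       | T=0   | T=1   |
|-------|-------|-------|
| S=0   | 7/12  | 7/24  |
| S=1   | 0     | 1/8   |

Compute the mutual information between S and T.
Marginal P(S) (row sums):
  P(S=0) = 7/12 + 7/24 = 7/8
  P(S=1) = 0 + 1/8 = 1/8
Marginal P(T) (column sums):
  P(T=0) = 7/12 + 0 = 7/12
  P(T=1) = 7/24 + 1/8 = 5/12

H(S) = -[(7/8)·log₂(7/8) + (1/8)·log₂(1/8)]
  = 0.1686 + 0.3750
  = 0.5436 bits
H(T) = -[(7/12)·log₂(7/12) + (5/12)·log₂(5/12)]
  = 0.4536 + 0.5263
  = 0.9799 bits
H(S,T) = -[(7/12)·log₂(7/12) + (7/24)·log₂(7/24) + (1/8)·log₂(1/8)]
  = 0.4536 + 0.5185 + 0.3750
  = 1.3471 bits

I(S;T) = H(S) + H(T) - H(S,T)
  = 0.5436 + 0.9799 - 1.3471
  = 0.1764 bits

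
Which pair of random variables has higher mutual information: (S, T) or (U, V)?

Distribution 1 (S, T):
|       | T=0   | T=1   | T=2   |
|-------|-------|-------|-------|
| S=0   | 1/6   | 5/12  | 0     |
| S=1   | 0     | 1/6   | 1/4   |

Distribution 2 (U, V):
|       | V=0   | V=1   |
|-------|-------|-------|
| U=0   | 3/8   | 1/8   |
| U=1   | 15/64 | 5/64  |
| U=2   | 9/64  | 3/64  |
Distribution 1 (S, T):
Marginal P(S) (row sums):
  P(S=0) = 1/6 + 5/12 + 0 = 7/12
  P(S=1) = 0 + 1/6 + 1/4 = 5/12
Marginal P(T) (column sums):
  P(T=0) = 1/6 + 0 = 1/6
  P(T=1) = 5/12 + 1/6 = 7/12
  P(T=2) = 0 + 1/4 = 1/4

H(S) = -[(7/12)·log₂(7/12) + (5/12)·log₂(5/12)]
  = 0.4536 + 0.5263
  = 0.9799 bits
H(T) = -[(1/6)·log₂(1/6) + (7/12)·log₂(7/12) + (1/4)·log₂(1/4)]
  = 0.4308 + 0.4536 + 0.5000
  = 1.3844 bits
H(S,T) = -[(1/6)·log₂(1/6) + (5/12)·log₂(5/12) + (1/6)·log₂(1/6) + (1/4)·log₂(1/4)]
  = 0.4308 + 0.5263 + 0.4308 + 0.5000
  = 1.8879 bits

I(S;T) = H(S) + H(T) - H(S,T)
  = 0.9799 + 1.3844 - 1.8879
  = 0.4764 bits

Distribution 2 (U, V):
Marginal P(U) (row sums):
  P(U=0) = 3/8 + 1/8 = 1/2
  P(U=1) = 15/64 + 5/64 = 5/16
  P(U=2) = 9/64 + 3/64 = 3/16
Marginal P(V) (column sums):
  P(V=0) = 3/8 + 15/64 + 9/64 = 3/4
  P(V=1) = 1/8 + 5/64 + 3/64 = 1/4

H(U) = -[(1/2)·log₂(1/2) + (5/16)·log₂(5/16) + (3/16)·log₂(3/16)]
  = 0.5000 + 0.5244 + 0.4528
  = 1.4772 bits
H(V) = -[(3/4)·log₂(3/4) + (1/4)·log₂(1/4)]
  = 0.3113 + 0.5000
  = 0.8113 bits
H(U,V) = -[(3/8)·log₂(3/8) + (1/8)·log₂(1/8) + (15/64)·log₂(15/64) + (5/64)·log₂(5/64) + (9/64)·log₂(9/64) + (3/64)·log₂(3/64)]
  = 0.5306 + 0.3750 + 0.4906 + 0.2873 + 0.3980 + 0.2070
  = 2.2885 bits

I(U;V) = H(U) + H(V) - H(U,V)
  = 1.4772 + 0.8113 - 2.2885
  = 0.0000 bits

I(S;T) = 0.4764 bits > I(U;V) = 0.0000 bits, so (S, T) has the higher mutual information (stronger dependence).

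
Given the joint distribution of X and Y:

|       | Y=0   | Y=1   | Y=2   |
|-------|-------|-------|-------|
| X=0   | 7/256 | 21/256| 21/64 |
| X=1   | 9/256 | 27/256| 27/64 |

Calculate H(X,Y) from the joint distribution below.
H(X,Y) = -Σ P(X,Y) log₂ P(X,Y), summed over the non-zero cells:
H(X,Y) = -[(7/256)·log₂(7/256) + (21/256)·log₂(21/256) + (21/64)·log₂(21/64) + (9/256)·log₂(9/256) + (27/256)·log₂(27/256) + (27/64)·log₂(27/64)]
  = 0.1420 + 0.2959 + 0.5275 + 0.1698 + 0.3423 + 0.5253
  = 2.0028 bits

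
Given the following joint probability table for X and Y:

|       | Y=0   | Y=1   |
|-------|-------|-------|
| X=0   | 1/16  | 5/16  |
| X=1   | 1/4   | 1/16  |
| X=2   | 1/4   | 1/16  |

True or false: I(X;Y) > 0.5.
Marginal P(X) (row sums):
  P(X=0) = 1/16 + 5/16 = 3/8
  P(X=1) = 1/4 + 1/16 = 5/16
  P(X=2) = 1/4 + 1/16 = 5/16
Marginal P(Y) (column sums):
  P(Y=0) = 1/16 + 1/4 + 1/4 = 9/16
  P(Y=1) = 5/16 + 1/16 + 1/16 = 7/16

H(X) = -[(3/8)·log₂(3/8) + (5/16)·log₂(5/16) + (5/16)·log₂(5/16)]
  = 0.5306 + 0.5244 + 0.5244
  = 1.5794 bits
H(Y) = -[(9/16)·log₂(9/16) + (7/16)·log₂(7/16)]
  = 0.4669 + 0.5218
  = 0.9887 bits
H(X,Y) = -[(1/16)·log₂(1/16) + (5/16)·log₂(5/16) + (1/4)·log₂(1/4) + (1/16)·log₂(1/16) + (1/4)·log₂(1/4) + (1/16)·log₂(1/16)]
  = 0.2500 + 0.5244 + 0.5000 + 0.2500 + 0.5000 + 0.2500
  = 2.2744 bits

I(X;Y) = H(X) + H(Y) - H(X,Y)
  = 1.5794 + 0.9887 - 2.2744
  = 0.2937 bits

False. I(X;Y) = 0.2937 bits, which is ≤ 0.5 bits.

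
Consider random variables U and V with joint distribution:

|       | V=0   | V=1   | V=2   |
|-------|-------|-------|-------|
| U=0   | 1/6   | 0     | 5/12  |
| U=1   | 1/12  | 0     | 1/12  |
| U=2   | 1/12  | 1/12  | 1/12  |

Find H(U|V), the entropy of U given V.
Marginal P(V) (column sums):
  P(V=0) = 1/6 + 1/12 + 1/12 = 1/3
  P(V=1) = 0 + 0 + 1/12 = 1/12
  P(V=2) = 5/12 + 1/12 + 1/12 = 7/12

H(U|V) = -Σ P(U,V)·log₂ P(U|V), where P(U|V) = P(U,V) / P(V)
  (cells with P(U,V) = 0 contribute 0)
  (U=0,V=0): P(U|V) = (1/6)/(1/3) = 1/2;  -(1/6)·log₂(1/2) = 0.1667
  (U=0,V=2): P(U|V) = (5/12)/(7/12) = 5/7;  -(5/12)·log₂(5/7) = 0.2023
  (U=1,V=0): P(U|V) = (1/12)/(1/3) = 1/4;  -(1/12)·log₂(1/4) = 0.1667
  (U=1,V=2): P(U|V) = (1/12)/(7/12) = 1/7;  -(1/12)·log₂(1/7) = 0.2339
  (U=2,V=0): P(U|V) = (1/12)/(1/3) = 1/4;  -(1/12)·log₂(1/4) = 0.1667
  (U=2,V=1): P(U|V) = (1/12)/(1/12) = 1;  -(1/12)·log₂(1) = 0.0000
  (U=2,V=2): P(U|V) = (1/12)/(7/12) = 1/7;  -(1/12)·log₂(1/7) = 0.2339
H(U|V) = 0.1667 + 0.2023 + 0.1667 + 0.2339 + 0.1667 + 0.0000 + 0.2339
  = 1.1702 bits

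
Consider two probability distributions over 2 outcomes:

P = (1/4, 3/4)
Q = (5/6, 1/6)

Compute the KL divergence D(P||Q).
D(P||Q) = Σ P(i) log₂(P(i)/Q(i))
  i=0: (1/4) × log₂((1/4)/(5/6)) = (1/4) × log₂(3/10) = -0.4342
  i=1: (3/4) × log₂((3/4)/(1/6)) = (3/4) × log₂(9/2) = 1.6274
D(P||Q) = -0.4342 + 1.6274
  = 1.1932 bits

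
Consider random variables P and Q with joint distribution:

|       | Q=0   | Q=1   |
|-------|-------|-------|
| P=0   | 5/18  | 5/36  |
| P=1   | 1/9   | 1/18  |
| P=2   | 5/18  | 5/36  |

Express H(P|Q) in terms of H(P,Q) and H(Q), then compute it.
H(P|Q) = H(P,Q) - H(Q)

Marginal P(Q) (column sums):
  P(Q=0) = 5/18 + 1/9 + 5/18 = 2/3
  P(Q=1) = 5/36 + 1/18 + 5/36 = 1/3

H(P,Q) = -[(5/18)·log₂(5/18) + (5/36)·log₂(5/36) + (1/9)·log₂(1/9) + (1/18)·log₂(1/18) + (5/18)·log₂(5/18) + (5/36)·log₂(5/36)]
  = 0.5133 + 0.3956 + 0.3522 + 0.2317 + 0.5133 + 0.3956
  = 2.4017 bits
H(Q) = -[(2/3)·log₂(2/3) + (1/3)·log₂(1/3)]
  = 0.3900 + 0.5283
  = 0.9183 bits

H(P|Q) = 2.4017 - 0.9183 = 1.4834 bits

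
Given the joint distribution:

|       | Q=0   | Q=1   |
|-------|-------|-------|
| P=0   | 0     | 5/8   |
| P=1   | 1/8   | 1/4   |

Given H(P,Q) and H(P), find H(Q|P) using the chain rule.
From the chain rule: H(P,Q) = H(P) + H(Q|P)
Therefore: H(Q|P) = H(P,Q) - H(P)

H(P,Q) = -[(5/8)·log₂(5/8) + (1/8)·log₂(1/8) + (1/4)·log₂(1/4)]
  = 0.4238 + 0.3750 + 0.5000
  = 1.2988 bits
Marginal P(P) (row sums):
  P(P=0) = 0 + 5/8 = 5/8
  P(P=1) = 1/8 + 1/4 = 3/8
H(P) = -[(5/8)·log₂(5/8) + (3/8)·log₂(3/8)]
  = 0.4238 + 0.5306
  = 0.9544 bits

H(Q|P) = 1.2988 - 0.9544 = 0.3444 bits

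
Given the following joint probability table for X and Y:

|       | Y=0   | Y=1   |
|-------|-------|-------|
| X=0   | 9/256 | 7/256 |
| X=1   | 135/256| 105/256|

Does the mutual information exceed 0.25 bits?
Marginal P(X) (row sums):
  P(X=0) = 9/256 + 7/256 = 1/16
  P(X=1) = 135/256 + 105/256 = 15/16
Marginal P(Y) (column sums):
  P(Y=0) = 9/256 + 135/256 = 9/16
  P(Y=1) = 7/256 + 105/256 = 7/16

H(X) = -[(1/16)·log₂(1/16) + (15/16)·log₂(15/16)]
  = 0.2500 + 0.0873
  = 0.3373 bits
H(Y) = -[(9/16)·log₂(9/16) + (7/16)·log₂(7/16)]
  = 0.4669 + 0.5218
  = 0.9887 bits
H(X,Y) = -[(9/256)·log₂(9/256) + (7/256)·log₂(7/256) + (135/256)·log₂(135/256) + (105/256)·log₂(105/256)]
  = 0.1698 + 0.1420 + 0.4868 + 0.5274
  = 1.3260 bits

I(X;Y) = H(X) + H(Y) - H(X,Y)
  = 0.3373 + 0.9887 - 1.3260
  = 0.0000 bits

No. I(X;Y) = 0.0000 bits, which is ≤ 0.25 bits.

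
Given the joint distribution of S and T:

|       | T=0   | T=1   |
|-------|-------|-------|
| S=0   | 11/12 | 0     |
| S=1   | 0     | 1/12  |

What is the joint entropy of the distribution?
H(S,T) = -Σ P(S,T) log₂ P(S,T), summed over the non-zero cells:
H(S,T) = -[(11/12)·log₂(11/12) + (1/12)·log₂(1/12)]
  = 0.1151 + 0.2987
  = 0.4138 bits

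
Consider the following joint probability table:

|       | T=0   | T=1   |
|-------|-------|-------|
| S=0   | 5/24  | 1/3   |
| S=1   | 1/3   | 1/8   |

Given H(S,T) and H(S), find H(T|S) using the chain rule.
From the chain rule: H(S,T) = H(S) + H(T|S)
Therefore: H(T|S) = H(S,T) - H(S)

H(S,T) = -[(5/24)·log₂(5/24) + (1/3)·log₂(1/3) + (1/3)·log₂(1/3) + (1/8)·log₂(1/8)]
  = 0.4715 + 0.5283 + 0.5283 + 0.3750
  = 1.9031 bits
Marginal P(S) (row sums):
  P(S=0) = 5/24 + 1/3 = 13/24
  P(S=1) = 1/3 + 1/8 = 11/24
H(S) = -[(13/24)·log₂(13/24) + (11/24)·log₂(11/24)]
  = 0.4791 + 0.5159
  = 0.9950 bits

H(T|S) = 1.9031 - 0.9950 = 0.9081 bits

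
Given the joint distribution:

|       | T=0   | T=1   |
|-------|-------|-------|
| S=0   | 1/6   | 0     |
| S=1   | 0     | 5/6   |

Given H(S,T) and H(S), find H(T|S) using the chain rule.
From the chain rule: H(S,T) = H(S) + H(T|S)
Therefore: H(T|S) = H(S,T) - H(S)

H(S,T) = -[(1/6)·log₂(1/6) + (5/6)·log₂(5/6)]
  = 0.4308 + 0.2192
  = 0.6500 bits
Marginal P(S) (row sums):
  P(S=0) = 1/6 + 0 = 1/6
  P(S=1) = 0 + 5/6 = 5/6
H(S) = -[(1/6)·log₂(1/6) + (5/6)·log₂(5/6)]
  = 0.4308 + 0.2192
  = 0.6500 bits

H(T|S) = 0.6500 - 0.6500 = 0.0000 bits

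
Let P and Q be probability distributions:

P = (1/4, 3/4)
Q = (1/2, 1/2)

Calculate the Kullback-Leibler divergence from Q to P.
D(P||Q) = Σ P(i) log₂(P(i)/Q(i))
  i=0: (1/4) × log₂((1/4)/(1/2)) = (1/4) × log₂(1/2) = -0.2500
  i=1: (3/4) × log₂((3/4)/(1/2)) = (3/4) × log₂(3/2) = 0.4387
D(P||Q) = -0.2500 + 0.4387
  = 0.1887 bits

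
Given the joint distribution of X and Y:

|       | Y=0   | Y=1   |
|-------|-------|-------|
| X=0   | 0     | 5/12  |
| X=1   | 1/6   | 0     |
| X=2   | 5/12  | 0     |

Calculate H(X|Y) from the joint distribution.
Marginal P(Y) (column sums):
  P(Y=0) = 0 + 1/6 + 5/12 = 7/12
  P(Y=1) = 5/12 + 0 + 0 = 5/12

H(X|Y) = -Σ P(X,Y)·log₂ P(X|Y), where P(X|Y) = P(X,Y) / P(Y)
  (cells with P(X,Y) = 0 contribute 0)
  (X=0,Y=1): P(X|Y) = (5/12)/(5/12) = 1;  -(5/12)·log₂(1) = 0.0000
  (X=1,Y=0): P(X|Y) = (1/6)/(7/12) = 2/7;  -(1/6)·log₂(2/7) = 0.3012
  (X=2,Y=0): P(X|Y) = (5/12)/(7/12) = 5/7;  -(5/12)·log₂(5/7) = 0.2023
H(X|Y) = 0.0000 + 0.3012 + 0.2023
  = 0.5035 bits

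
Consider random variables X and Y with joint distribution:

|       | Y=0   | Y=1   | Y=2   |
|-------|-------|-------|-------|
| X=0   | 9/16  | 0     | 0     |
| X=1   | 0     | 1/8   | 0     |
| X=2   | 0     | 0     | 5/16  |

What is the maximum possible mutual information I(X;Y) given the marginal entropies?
The upper bound on mutual information is I(X;Y) ≤ min(H(X), H(Y)).

Marginal P(X) (row sums):
  P(X=0) = 9/16 + 0 + 0 = 9/16
  P(X=1) = 0 + 1/8 + 0 = 1/8
  P(X=2) = 0 + 0 + 5/16 = 5/16
Marginal P(Y) (column sums):
  P(Y=0) = 9/16 + 0 + 0 = 9/16
  P(Y=1) = 0 + 1/8 + 0 = 1/8
  P(Y=2) = 0 + 0 + 5/16 = 5/16

H(X) = -[(9/16)·log₂(9/16) + (1/8)·log₂(1/8) + (5/16)·log₂(5/16)]
  = 0.4669 + 0.3750 + 0.5244
  = 1.3663 bits
H(Y) = -[(9/16)·log₂(9/16) + (1/8)·log₂(1/8) + (5/16)·log₂(5/16)]
  = 0.4669 + 0.3750 + 0.5244
  = 1.3663 bits

Maximum possible I(X;Y) = min(1.3663, 1.3663) = 1.3663 bits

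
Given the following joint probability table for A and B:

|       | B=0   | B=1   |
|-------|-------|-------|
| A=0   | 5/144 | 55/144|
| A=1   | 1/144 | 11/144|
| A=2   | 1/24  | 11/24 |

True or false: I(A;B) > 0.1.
Marginal P(A) (row sums):
  P(A=0) = 5/144 + 55/144 = 5/12
  P(A=1) = 1/144 + 11/144 = 1/12
  P(A=2) = 1/24 + 11/24 = 1/2
Marginal P(B) (column sums):
  P(B=0) = 5/144 + 1/144 + 1/24 = 1/12
  P(B=1) = 55/144 + 11/144 + 11/24 = 11/12

H(A) = -[(5/12)·log₂(5/12) + (1/12)·log₂(1/12) + (1/2)·log₂(1/2)]
  = 0.5263 + 0.2987 + 0.5000
  = 1.3250 bits
H(B) = -[(1/12)·log₂(1/12) + (11/12)·log₂(11/12)]
  = 0.2987 + 0.1151
  = 0.4138 bits
H(A,B) = -[(5/144)·log₂(5/144) + (55/144)·log₂(55/144) + (1/144)·log₂(1/144) + (11/144)·log₂(11/144) + (1/24)·log₂(1/24) + (11/24)·log₂(11/24)]
  = 0.1683 + 0.5304 + 0.0498 + 0.2834 + 0.1910 + 0.5159
  = 1.7388 bits

I(A;B) = H(A) + H(B) - H(A,B)
  = 1.3250 + 0.4138 - 1.7388
  = 0.0000 bits

False. I(A;B) = 0.0000 bits, which is ≤ 0.1 bits.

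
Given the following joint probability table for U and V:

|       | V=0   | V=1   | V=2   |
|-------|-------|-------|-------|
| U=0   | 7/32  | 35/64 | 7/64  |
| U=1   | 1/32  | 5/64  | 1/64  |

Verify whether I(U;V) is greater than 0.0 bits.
Marginal P(U) (row sums):
  P(U=0) = 7/32 + 35/64 + 7/64 = 7/8
  P(U=1) = 1/32 + 5/64 + 1/64 = 1/8
Marginal P(V) (column sums):
  P(V=0) = 7/32 + 1/32 = 1/4
  P(V=1) = 35/64 + 5/64 = 5/8
  P(V=2) = 7/64 + 1/64 = 1/8

H(U) = -[(7/8)·log₂(7/8) + (1/8)·log₂(1/8)]
  = 0.1686 + 0.3750
  = 0.5436 bits
H(V) = -[(1/4)·log₂(1/4) + (5/8)·log₂(5/8) + (1/8)·log₂(1/8)]
  = 0.5000 + 0.4238 + 0.3750
  = 1.2988 bits
H(U,V) = -[(7/32)·log₂(7/32) + (35/64)·log₂(35/64) + (7/64)·log₂(7/64) + (1/32)·log₂(1/32) + (5/64)·log₂(5/64) + (1/64)·log₂(1/64)]
  = 0.4796 + 0.4762 + 0.3492 + 0.1563 + 0.2873 + 0.0938
  = 1.8424 bits

I(U;V) = H(U) + H(V) - H(U,V)
  = 0.5436 + 1.2988 - 1.8424
  = 0.0000 bits

No. I(U;V) = 0.0000 bits, which is ≤ 0.0 bits.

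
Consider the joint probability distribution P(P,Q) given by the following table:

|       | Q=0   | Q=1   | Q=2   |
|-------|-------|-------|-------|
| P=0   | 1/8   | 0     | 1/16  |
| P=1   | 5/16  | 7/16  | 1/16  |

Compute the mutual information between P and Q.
Marginal P(P) (row sums):
  P(P=0) = 1/8 + 0 + 1/16 = 3/16
  P(P=1) = 5/16 + 7/16 + 1/16 = 13/16
Marginal P(Q) (column sums):
  P(Q=0) = 1/8 + 5/16 = 7/16
  P(Q=1) = 0 + 7/16 = 7/16
  P(Q=2) = 1/16 + 1/16 = 1/8

H(P) = -[(3/16)·log₂(3/16) + (13/16)·log₂(13/16)]
  = 0.4528 + 0.2434
  = 0.6962 bits
H(Q) = -[(7/16)·log₂(7/16) + (7/16)·log₂(7/16) + (1/8)·log₂(1/8)]
  = 0.5218 + 0.5218 + 0.3750
  = 1.4186 bits
H(P,Q) = -[(1/8)·log₂(1/8) + (1/16)·log₂(1/16) + (5/16)·log₂(5/16) + (7/16)·log₂(7/16) + (1/16)·log₂(1/16)]
  = 0.3750 + 0.2500 + 0.5244 + 0.5218 + 0.2500
  = 1.9212 bits

I(P;Q) = H(P) + H(Q) - H(P,Q)
  = 0.6962 + 1.4186 - 1.9212
  = 0.1936 bits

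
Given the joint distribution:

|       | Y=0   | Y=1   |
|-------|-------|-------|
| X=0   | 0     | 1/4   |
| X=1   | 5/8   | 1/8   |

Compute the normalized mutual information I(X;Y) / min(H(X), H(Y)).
Marginal P(X) (row sums):
  P(X=0) = 0 + 1/4 = 1/4
  P(X=1) = 5/8 + 1/8 = 3/4
Marginal P(Y) (column sums):
  P(Y=0) = 0 + 5/8 = 5/8
  P(Y=1) = 1/4 + 1/8 = 3/8

H(X) = -[(1/4)·log₂(1/4) + (3/4)·log₂(3/4)]
  = 0.5000 + 0.3113
  = 0.8113 bits
H(Y) = -[(5/8)·log₂(5/8) + (3/8)·log₂(3/8)]
  = 0.4238 + 0.5306
  = 0.9544 bits
H(X,Y) = -[(1/4)·log₂(1/4) + (5/8)·log₂(5/8) + (1/8)·log₂(1/8)]
  = 0.5000 + 0.4238 + 0.3750
  = 1.2988 bits

I(X;Y) = H(X) + H(Y) - H(X,Y)
  = 0.8113 + 0.9544 - 1.2988
  = 0.4669 bits

min(H(X), H(Y)) = min(0.8113, 0.9544) = 0.8113 bits
Normalized MI = 0.4669 / 0.8113 = 0.5755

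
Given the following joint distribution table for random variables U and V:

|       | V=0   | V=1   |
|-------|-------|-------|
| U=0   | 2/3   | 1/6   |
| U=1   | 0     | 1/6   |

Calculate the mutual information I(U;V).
Marginal P(U) (row sums):
  P(U=0) = 2/3 + 1/6 = 5/6
  P(U=1) = 0 + 1/6 = 1/6
Marginal P(V) (column sums):
  P(V=0) = 2/3 + 0 = 2/3
  P(V=1) = 1/6 + 1/6 = 1/3

H(U) = -[(5/6)·log₂(5/6) + (1/6)·log₂(1/6)]
  = 0.2192 + 0.4308
  = 0.6500 bits
H(V) = -[(2/3)·log₂(2/3) + (1/3)·log₂(1/3)]
  = 0.3900 + 0.5283
  = 0.9183 bits
H(U,V) = -[(2/3)·log₂(2/3) + (1/6)·log₂(1/6) + (1/6)·log₂(1/6)]
  = 0.3900 + 0.4308 + 0.4308
  = 1.2516 bits

I(U;V) = H(U) + H(V) - H(U,V)
  = 0.6500 + 0.9183 - 1.2516
  = 0.3167 bits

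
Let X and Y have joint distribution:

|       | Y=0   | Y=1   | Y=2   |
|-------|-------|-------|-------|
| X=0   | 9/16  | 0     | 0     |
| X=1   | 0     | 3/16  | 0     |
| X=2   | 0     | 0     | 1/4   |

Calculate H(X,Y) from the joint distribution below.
H(X,Y) = -Σ P(X,Y) log₂ P(X,Y), summed over the non-zero cells:
H(X,Y) = -[(9/16)·log₂(9/16) + (3/16)·log₂(3/16) + (1/4)·log₂(1/4)]
  = 0.4669 + 0.4528 + 0.5000
  = 1.4197 bits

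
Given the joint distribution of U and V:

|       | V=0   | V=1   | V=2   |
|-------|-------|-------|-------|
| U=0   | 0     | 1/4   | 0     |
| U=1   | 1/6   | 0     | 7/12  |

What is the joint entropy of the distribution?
H(U,V) = -Σ P(U,V) log₂ P(U,V), summed over the non-zero cells:
H(U,V) = -[(1/4)·log₂(1/4) + (1/6)·log₂(1/6) + (7/12)·log₂(7/12)]
  = 0.5000 + 0.4308 + 0.4536
  = 1.3844 bits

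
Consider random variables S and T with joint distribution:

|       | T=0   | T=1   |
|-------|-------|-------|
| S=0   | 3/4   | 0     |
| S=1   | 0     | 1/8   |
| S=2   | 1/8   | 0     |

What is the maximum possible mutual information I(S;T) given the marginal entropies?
The upper bound on mutual information is I(S;T) ≤ min(H(S), H(T)).

Marginal P(S) (row sums):
  P(S=0) = 3/4 + 0 = 3/4
  P(S=1) = 0 + 1/8 = 1/8
  P(S=2) = 1/8 + 0 = 1/8
Marginal P(T) (column sums):
  P(T=0) = 3/4 + 0 + 1/8 = 7/8
  P(T=1) = 0 + 1/8 + 0 = 1/8

H(S) = -[(3/4)·log₂(3/4) + (1/8)·log₂(1/8) + (1/8)·log₂(1/8)]
  = 0.3113 + 0.3750 + 0.3750
  = 1.0613 bits
H(T) = -[(7/8)·log₂(7/8) + (1/8)·log₂(1/8)]
  = 0.1686 + 0.3750
  = 0.5436 bits

Maximum possible I(S;T) = min(1.0613, 0.5436) = 0.5436 bits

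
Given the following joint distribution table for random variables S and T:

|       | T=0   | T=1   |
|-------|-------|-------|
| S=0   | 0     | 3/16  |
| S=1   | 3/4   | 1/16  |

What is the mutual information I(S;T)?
Marginal P(S) (row sums):
  P(S=0) = 0 + 3/16 = 3/16
  P(S=1) = 3/4 + 1/16 = 13/16
Marginal P(T) (column sums):
  P(T=0) = 0 + 3/4 = 3/4
  P(T=1) = 3/16 + 1/16 = 1/4

H(S) = -[(3/16)·log₂(3/16) + (13/16)·log₂(13/16)]
  = 0.4528 + 0.2434
  = 0.6962 bits
H(T) = -[(3/4)·log₂(3/4) + (1/4)·log₂(1/4)]
  = 0.3113 + 0.5000
  = 0.8113 bits
H(S,T) = -[(3/16)·log₂(3/16) + (3/4)·log₂(3/4) + (1/16)·log₂(1/16)]
  = 0.4528 + 0.3113 + 0.2500
  = 1.0141 bits

I(S;T) = H(S) + H(T) - H(S,T)
  = 0.6962 + 0.8113 - 1.0141
  = 0.4934 bits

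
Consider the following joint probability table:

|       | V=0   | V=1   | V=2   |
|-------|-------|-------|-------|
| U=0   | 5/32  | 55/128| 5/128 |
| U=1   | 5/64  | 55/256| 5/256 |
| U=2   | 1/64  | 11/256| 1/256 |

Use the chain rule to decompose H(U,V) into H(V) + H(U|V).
By the chain rule: H(U,V) = H(V) + H(U|V)

Marginal P(V) (column sums):
  P(V=0) = 5/32 + 5/64 + 1/64 = 1/4
  P(V=1) = 55/128 + 55/256 + 11/256 = 11/16
  P(V=2) = 5/128 + 5/256 + 1/256 = 1/16
H(V) = -[(1/4)·log₂(1/4) + (11/16)·log₂(11/16) + (1/16)·log₂(1/16)]
  = 0.5000 + 0.3716 + 0.2500
  = 1.1216 bits
H(U|V) = -Σ P(U,V)·log₂ P(U|V), where P(U|V) = P(U,V) / P(V)
  (U=0,V=0): P(U|V) = (5/32)/(1/4) = 5/8;  -(5/32)·log₂(5/8) = 0.1059
  (U=0,V=1): P(U|V) = (55/128)/(11/16) = 5/8;  -(55/128)·log₂(5/8) = 0.2914
  (U=0,V=2): P(U|V) = (5/128)/(1/16) = 5/8;  -(5/128)·log₂(5/8) = 0.0265
  (U=1,V=0): P(U|V) = (5/64)/(1/4) = 5/16;  -(5/64)·log₂(5/16) = 0.1311
  (U=1,V=1): P(U|V) = (55/256)/(11/16) = 5/16;  -(55/256)·log₂(5/16) = 0.3605
  (U=1,V=2): P(U|V) = (5/256)/(1/16) = 5/16;  -(5/256)·log₂(5/16) = 0.0328
  (U=2,V=0): P(U|V) = (1/64)/(1/4) = 1/16;  -(1/64)·log₂(1/16) = 0.0625
  (U=2,V=1): P(U|V) = (11/256)/(11/16) = 1/16;  -(11/256)·log₂(1/16) = 0.1719
  (U=2,V=2): P(U|V) = (1/256)/(1/16) = 1/16;  -(1/256)·log₂(1/16) = 0.0156
H(U|V) = 0.1059 + 0.2914 + 0.0265 + 0.1311 + 0.3605 + 0.0328 + 0.0625 + 0.1719 + 0.0156
  = 1.1982 bits

H(U,V) = H(V) + H(U|V) = 1.1216 + 1.1982 = 2.3198 bits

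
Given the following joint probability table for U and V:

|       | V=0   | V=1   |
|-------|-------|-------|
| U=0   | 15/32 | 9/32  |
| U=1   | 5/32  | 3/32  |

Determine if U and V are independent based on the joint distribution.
Marginal P(U) (row sums):
  P(U=0) = 15/32 + 9/32 = 3/4
  P(U=1) = 5/32 + 3/32 = 1/4
Marginal P(V) (column sums):
  P(V=0) = 15/32 + 5/32 = 5/8
  P(V=1) = 9/32 + 3/32 = 3/8

U and V are independent iff P(U=i,V=j) = P(U=i)·P(V=j) for every cell.
  P(U=0)·P(V=0) = 3/4 × 5/8 = 15/32 = P(U=0,V=0) ✓
  P(U=0)·P(V=1) = 3/4 × 3/8 = 9/32 = P(U=0,V=1) ✓
  P(U=1)·P(V=0) = 1/4 × 5/8 = 5/32 = P(U=1,V=0) ✓
  P(U=1)·P(V=1) = 1/4 × 3/8 = 3/32 = P(U=1,V=1) ✓

Yes, U and V are independent: every cell factors, so I(U;V) = 0 bits.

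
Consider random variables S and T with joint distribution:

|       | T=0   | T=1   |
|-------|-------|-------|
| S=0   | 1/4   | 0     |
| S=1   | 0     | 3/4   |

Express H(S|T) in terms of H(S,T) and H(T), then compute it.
H(S|T) = H(S,T) - H(T)

Marginal P(T) (column sums):
  P(T=0) = 1/4 + 0 = 1/4
  P(T=1) = 0 + 3/4 = 3/4

H(S,T) = -[(1/4)·log₂(1/4) + (3/4)·log₂(3/4)]
  = 0.5000 + 0.3113
  = 0.8113 bits
H(T) = -[(1/4)·log₂(1/4) + (3/4)·log₂(3/4)]
  = 0.5000 + 0.3113
  = 0.8113 bits

H(S|T) = 0.8113 - 0.8113 = 0.0000 bits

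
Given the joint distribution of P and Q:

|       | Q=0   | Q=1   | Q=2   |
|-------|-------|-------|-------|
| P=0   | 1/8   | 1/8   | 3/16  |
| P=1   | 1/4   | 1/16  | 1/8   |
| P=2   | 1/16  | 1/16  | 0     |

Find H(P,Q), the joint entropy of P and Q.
H(P,Q) = -Σ P(P,Q) log₂ P(P,Q), summed over the non-zero cells:
H(P,Q) = -[(1/8)·log₂(1/8) + (1/8)·log₂(1/8) + (3/16)·log₂(3/16) + (1/4)·log₂(1/4) + (1/16)·log₂(1/16) + (1/8)·log₂(1/8) + (1/16)·log₂(1/16) + (1/16)·log₂(1/16)]
  = 0.3750 + 0.3750 + 0.4528 + 0.5000 + 0.2500 + 0.3750 + 0.2500 + 0.2500
  = 2.8278 bits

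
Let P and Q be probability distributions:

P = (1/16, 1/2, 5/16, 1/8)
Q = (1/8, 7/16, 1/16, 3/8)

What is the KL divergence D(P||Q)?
D(P||Q) = Σ P(i) log₂(P(i)/Q(i))
  i=0: (1/16) × log₂((1/16)/(1/8)) = (1/16) × log₂(1/2) = -0.0625
  i=1: (1/2) × log₂((1/2)/(7/16)) = (1/2) × log₂(8/7) = 0.0963
  i=2: (5/16) × log₂((5/16)/(1/16)) = (5/16) × log₂(5) = 0.7256
  i=3: (1/8) × log₂((1/8)/(3/8)) = (1/8) × log₂(1/3) = -0.1981
D(P||Q) = -0.0625 + 0.0963 + 0.7256 - 0.1981
  = 0.5613 bits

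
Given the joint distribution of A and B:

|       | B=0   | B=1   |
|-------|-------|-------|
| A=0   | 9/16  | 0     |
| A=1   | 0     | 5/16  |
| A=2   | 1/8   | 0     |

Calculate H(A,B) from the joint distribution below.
H(A,B) = -Σ P(A,B) log₂ P(A,B), summed over the non-zero cells:
H(A,B) = -[(9/16)·log₂(9/16) + (5/16)·log₂(5/16) + (1/8)·log₂(1/8)]
  = 0.4669 + 0.5244 + 0.3750
  = 1.3663 bits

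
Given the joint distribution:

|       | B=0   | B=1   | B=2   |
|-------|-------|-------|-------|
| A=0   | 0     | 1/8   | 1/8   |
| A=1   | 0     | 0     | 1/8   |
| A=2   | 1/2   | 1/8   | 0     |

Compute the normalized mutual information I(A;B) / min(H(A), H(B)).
Marginal P(A) (row sums):
  P(A=0) = 0 + 1/8 + 1/8 = 1/4
  P(A=1) = 0 + 0 + 1/8 = 1/8
  P(A=2) = 1/2 + 1/8 + 0 = 5/8
Marginal P(B) (column sums):
  P(B=0) = 0 + 0 + 1/2 = 1/2
  P(B=1) = 1/8 + 0 + 1/8 = 1/4
  P(B=2) = 1/8 + 1/8 + 0 = 1/4

H(A) = -[(1/4)·log₂(1/4) + (1/8)·log₂(1/8) + (5/8)·log₂(5/8)]
  = 0.5000 + 0.3750 + 0.4238
  = 1.2988 bits
H(B) = -[(1/2)·log₂(1/2) + (1/4)·log₂(1/4) + (1/4)·log₂(1/4)]
  = 0.5000 + 0.5000 + 0.5000
  = 1.5000 bits
H(A,B) = -[(1/8)·log₂(1/8) + (1/8)·log₂(1/8) + (1/8)·log₂(1/8) + (1/2)·log₂(1/2) + (1/8)·log₂(1/8)]
  = 0.3750 + 0.3750 + 0.3750 + 0.5000 + 0.3750
  = 2.0000 bits

I(A;B) = H(A) + H(B) - H(A,B)
  = 1.2988 + 1.5000 - 2.0000
  = 0.7988 bits

min(H(A), H(B)) = min(1.2988, 1.5000) = 1.2988 bits
Normalized MI = 0.7988 / 1.2988 = 0.6150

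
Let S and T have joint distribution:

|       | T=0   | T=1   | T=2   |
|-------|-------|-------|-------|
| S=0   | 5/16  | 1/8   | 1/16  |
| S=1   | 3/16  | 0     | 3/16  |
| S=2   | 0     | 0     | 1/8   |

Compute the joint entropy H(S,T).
H(S,T) = -Σ P(S,T) log₂ P(S,T), summed over the non-zero cells:
H(S,T) = -[(5/16)·log₂(5/16) + (1/8)·log₂(1/8) + (1/16)·log₂(1/16) + (3/16)·log₂(3/16) + (3/16)·log₂(3/16) + (1/8)·log₂(1/8)]
  = 0.5244 + 0.3750 + 0.2500 + 0.4528 + 0.4528 + 0.3750
  = 2.4300 bits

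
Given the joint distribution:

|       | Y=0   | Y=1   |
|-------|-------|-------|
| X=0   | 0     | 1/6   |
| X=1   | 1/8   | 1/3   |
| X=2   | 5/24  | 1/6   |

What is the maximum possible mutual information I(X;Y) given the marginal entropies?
The upper bound on mutual information is I(X;Y) ≤ min(H(X), H(Y)).

Marginal P(X) (row sums):
  P(X=0) = 0 + 1/6 = 1/6
  P(X=1) = 1/8 + 1/3 = 11/24
  P(X=2) = 5/24 + 1/6 = 3/8
Marginal P(Y) (column sums):
  P(Y=0) = 0 + 1/8 + 5/24 = 1/3
  P(Y=1) = 1/6 + 1/3 + 1/6 = 2/3

H(X) = -[(1/6)·log₂(1/6) + (11/24)·log₂(11/24) + (3/8)·log₂(3/8)]
  = 0.4308 + 0.5159 + 0.5306
  = 1.4773 bits
H(Y) = -[(1/3)·log₂(1/3) + (2/3)·log₂(2/3)]
  = 0.5283 + 0.3900
  = 0.9183 bits

Maximum possible I(X;Y) = min(1.4773, 0.9183) = 0.9183 bits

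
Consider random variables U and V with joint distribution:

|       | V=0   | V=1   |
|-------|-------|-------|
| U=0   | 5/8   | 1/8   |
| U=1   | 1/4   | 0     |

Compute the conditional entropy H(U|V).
Marginal P(V) (column sums):
  P(V=0) = 5/8 + 1/4 = 7/8
  P(V=1) = 1/8 + 0 = 1/8

H(U|V) = -Σ P(U,V)·log₂ P(U|V), where P(U|V) = P(U,V) / P(V)
  (cells with P(U,V) = 0 contribute 0)
  (U=0,V=0): P(U|V) = (5/8)/(7/8) = 5/7;  -(5/8)·log₂(5/7) = 0.3034
  (U=0,V=1): P(U|V) = (1/8)/(1/8) = 1;  -(1/8)·log₂(1) = 0.0000
  (U=1,V=0): P(U|V) = (1/4)/(7/8) = 2/7;  -(1/4)·log₂(2/7) = 0.4518
H(U|V) = 0.3034 + 0.0000 + 0.4518
  = 0.7552 bits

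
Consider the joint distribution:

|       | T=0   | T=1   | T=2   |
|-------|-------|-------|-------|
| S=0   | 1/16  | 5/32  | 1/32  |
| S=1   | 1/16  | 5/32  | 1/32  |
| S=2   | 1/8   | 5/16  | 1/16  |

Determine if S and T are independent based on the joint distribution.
Marginal P(S) (row sums):
  P(S=0) = 1/16 + 5/32 + 1/32 = 1/4
  P(S=1) = 1/16 + 5/32 + 1/32 = 1/4
  P(S=2) = 1/8 + 5/16 + 1/16 = 1/2
Marginal P(T) (column sums):
  P(T=0) = 1/16 + 1/16 + 1/8 = 1/4
  P(T=1) = 5/32 + 5/32 + 5/16 = 5/8
  P(T=2) = 1/32 + 1/32 + 1/16 = 1/8

S and T are independent iff P(S=i,T=j) = P(S=i)·P(T=j) for every cell.
  P(S=0)·P(T=0) = 1/4 × 1/4 = 1/16 = P(S=0,T=0) ✓
  P(S=0)·P(T=1) = 1/4 × 5/8 = 5/32 = P(S=0,T=1) ✓
  P(S=0)·P(T=2) = 1/4 × 1/8 = 1/32 = P(S=0,T=2) ✓
  P(S=1)·P(T=0) = 1/4 × 1/4 = 1/16 = P(S=1,T=0) ✓
  P(S=1)·P(T=1) = 1/4 × 5/8 = 5/32 = P(S=1,T=1) ✓
  P(S=1)·P(T=2) = 1/4 × 1/8 = 1/32 = P(S=1,T=2) ✓
  P(S=2)·P(T=0) = 1/2 × 1/4 = 1/8 = P(S=2,T=0) ✓
  P(S=2)·P(T=1) = 1/2 × 5/8 = 5/16 = P(S=2,T=1) ✓
  P(S=2)·P(T=2) = 1/2 × 1/8 = 1/16 = P(S=2,T=2) ✓

Yes, S and T are independent: every cell factors, so I(S;T) = 0 bits.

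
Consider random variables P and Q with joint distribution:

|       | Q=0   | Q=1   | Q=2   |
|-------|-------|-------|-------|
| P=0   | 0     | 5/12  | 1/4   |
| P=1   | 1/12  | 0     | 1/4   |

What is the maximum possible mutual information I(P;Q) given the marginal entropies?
The upper bound on mutual information is I(P;Q) ≤ min(H(P), H(Q)).

Marginal P(P) (row sums):
  P(P=0) = 0 + 5/12 + 1/4 = 2/3
  P(P=1) = 1/12 + 0 + 1/4 = 1/3
Marginal P(Q) (column sums):
  P(Q=0) = 0 + 1/12 = 1/12
  P(Q=1) = 5/12 + 0 = 5/12
  P(Q=2) = 1/4 + 1/4 = 1/2

H(P) = -[(2/3)·log₂(2/3) + (1/3)·log₂(1/3)]
  = 0.3900 + 0.5283
  = 0.9183 bits
H(Q) = -[(1/12)·log₂(1/12) + (5/12)·log₂(5/12) + (1/2)·log₂(1/2)]
  = 0.2987 + 0.5263 + 0.5000
  = 1.3250 bits

Maximum possible I(P;Q) = min(0.9183, 1.3250) = 0.9183 bits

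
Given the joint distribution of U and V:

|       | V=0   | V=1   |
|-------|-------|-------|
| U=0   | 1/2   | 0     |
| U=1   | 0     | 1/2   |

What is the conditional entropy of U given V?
Marginal P(V) (column sums):
  P(V=0) = 1/2 + 0 = 1/2
  P(V=1) = 0 + 1/2 = 1/2

H(U|V) = -Σ P(U,V)·log₂ P(U|V), where P(U|V) = P(U,V) / P(V)
  (cells with P(U,V) = 0 contribute 0)
  (U=0,V=0): P(U|V) = (1/2)/(1/2) = 1;  -(1/2)·log₂(1) = 0.0000
  (U=1,V=1): P(U|V) = (1/2)/(1/2) = 1;  -(1/2)·log₂(1) = 0.0000
H(U|V) = 0.0000 + 0.0000
  = 0.0000 bits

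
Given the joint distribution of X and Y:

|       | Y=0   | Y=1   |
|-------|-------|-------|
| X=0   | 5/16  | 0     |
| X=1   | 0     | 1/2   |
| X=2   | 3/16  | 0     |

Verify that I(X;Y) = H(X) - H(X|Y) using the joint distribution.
Left side, from I(X;Y) = H(X) + H(Y) - H(X,Y):
Marginal P(X) (row sums):
  P(X=0) = 5/16 + 0 = 5/16
  P(X=1) = 0 + 1/2 = 1/2
  P(X=2) = 3/16 + 0 = 3/16
Marginal P(Y) (column sums):
  P(Y=0) = 5/16 + 0 + 3/16 = 1/2
  P(Y=1) = 0 + 1/2 + 0 = 1/2

H(X) = -[(5/16)·log₂(5/16) + (1/2)·log₂(1/2) + (3/16)·log₂(3/16)]
  = 0.5244 + 0.5000 + 0.4528
  = 1.4772 bits
H(Y) = -[(1/2)·log₂(1/2) + (1/2)·log₂(1/2)]
  = 0.5000 + 0.5000
  = 1.0000 bits
H(X,Y) = -[(5/16)·log₂(5/16) + (1/2)·log₂(1/2) + (3/16)·log₂(3/16)]
  = 0.5244 + 0.5000 + 0.4528
  = 1.4772 bits

I(X;Y) = H(X) + H(Y) - H(X,Y)
  = 1.4772 + 1.0000 - 1.4772
  = 1.0000 bits

Right side, with H(X|Y) computed directly from the conditional probabilities:
H(X|Y) = -Σ P(X,Y)·log₂ P(X|Y), where P(X|Y) = P(X,Y) / P(Y)
  (cells with P(X,Y) = 0 contribute 0)
  (X=0,Y=0): P(X|Y) = (5/16)/(1/2) = 5/8;  -(5/16)·log₂(5/8) = 0.2119
  (X=1,Y=1): P(X|Y) = (1/2)/(1/2) = 1;  -(1/2)·log₂(1) = 0.0000
  (X=2,Y=0): P(X|Y) = (3/16)/(1/2) = 3/8;  -(3/16)·log₂(3/8) = 0.2653
H(X|Y) = 0.2119 + 0.0000 + 0.2653
  = 0.4772 bits
H(X) - H(X|Y) = 1.4772 - 0.4772 = 1.0000 bits

Both sides equal 1.0000 bits, so I(X;Y) = H(X) - H(X|Y) ✓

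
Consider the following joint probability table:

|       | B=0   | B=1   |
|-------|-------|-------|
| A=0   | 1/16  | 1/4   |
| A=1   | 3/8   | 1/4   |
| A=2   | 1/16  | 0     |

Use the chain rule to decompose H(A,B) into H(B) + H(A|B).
By the chain rule: H(A,B) = H(B) + H(A|B)

Marginal P(B) (column sums):
  P(B=0) = 1/16 + 3/8 + 1/16 = 1/2
  P(B=1) = 1/4 + 1/4 + 0 = 1/2
H(B) = -[(1/2)·log₂(1/2) + (1/2)·log₂(1/2)]
  = 0.5000 + 0.5000
  = 1.0000 bits
H(A|B) = -Σ P(A,B)·log₂ P(A|B), where P(A|B) = P(A,B) / P(B)
  (cells with P(A,B) = 0 contribute 0)
  (A=0,B=0): P(A|B) = (1/16)/(1/2) = 1/8;  -(1/16)·log₂(1/8) = 0.1875
  (A=0,B=1): P(A|B) = (1/4)/(1/2) = 1/2;  -(1/4)·log₂(1/2) = 0.2500
  (A=1,B=0): P(A|B) = (3/8)/(1/2) = 3/4;  -(3/8)·log₂(3/4) = 0.1556
  (A=1,B=1): P(A|B) = (1/4)/(1/2) = 1/2;  -(1/4)·log₂(1/2) = 0.2500
  (A=2,B=0): P(A|B) = (1/16)/(1/2) = 1/8;  -(1/16)·log₂(1/8) = 0.1875
H(A|B) = 0.1875 + 0.2500 + 0.1556 + 0.2500 + 0.1875
  = 1.0306 bits

H(A,B) = H(B) + H(A|B) = 1.0000 + 1.0306 = 2.0306 bits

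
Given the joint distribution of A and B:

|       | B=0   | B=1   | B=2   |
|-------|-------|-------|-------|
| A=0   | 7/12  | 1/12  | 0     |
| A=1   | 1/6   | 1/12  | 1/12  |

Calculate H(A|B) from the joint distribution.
Marginal P(B) (column sums):
  P(B=0) = 7/12 + 1/6 = 3/4
  P(B=1) = 1/12 + 1/12 = 1/6
  P(B=2) = 0 + 1/12 = 1/12

H(A|B) = -Σ P(A,B)·log₂ P(A|B), where P(A|B) = P(A,B) / P(B)
  (cells with P(A,B) = 0 contribute 0)
  (A=0,B=0): P(A|B) = (7/12)/(3/4) = 7/9;  -(7/12)·log₂(7/9) = 0.2115
  (A=0,B=1): P(A|B) = (1/12)/(1/6) = 1/2;  -(1/12)·log₂(1/2) = 0.0833
  (A=1,B=0): P(A|B) = (1/6)/(3/4) = 2/9;  -(1/6)·log₂(2/9) = 0.3617
  (A=1,B=1): P(A|B) = (1/12)/(1/6) = 1/2;  -(1/12)·log₂(1/2) = 0.0833
  (A=1,B=2): P(A|B) = (1/12)/(1/12) = 1;  -(1/12)·log₂(1) = 0.0000
H(A|B) = 0.2115 + 0.0833 + 0.3617 + 0.0833 + 0.0000
  = 0.7398 bits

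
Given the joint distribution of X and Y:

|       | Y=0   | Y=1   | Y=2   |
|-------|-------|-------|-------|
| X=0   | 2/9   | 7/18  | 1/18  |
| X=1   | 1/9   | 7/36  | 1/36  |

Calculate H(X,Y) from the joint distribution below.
H(X,Y) = -Σ P(X,Y) log₂ P(X,Y), summed over the non-zero cells:
H(X,Y) = -[(2/9)·log₂(2/9) + (7/18)·log₂(7/18) + (1/18)·log₂(1/18) + (1/9)·log₂(1/9) + (7/36)·log₂(7/36) + (1/36)·log₂(1/36)]
  = 0.4822 + 0.5299 + 0.2317 + 0.3522 + 0.4594 + 0.1436
  = 2.1990 bits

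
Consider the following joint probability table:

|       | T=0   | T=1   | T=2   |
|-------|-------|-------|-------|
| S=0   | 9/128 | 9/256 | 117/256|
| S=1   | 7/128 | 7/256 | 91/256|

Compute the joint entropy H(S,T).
H(S,T) = -Σ P(S,T) log₂ P(S,T), summed over the non-zero cells:
H(S,T) = -[(9/128)·log₂(9/128) + (9/256)·log₂(9/256) + (117/256)·log₂(117/256) + (7/128)·log₂(7/128) + (7/256)·log₂(7/256) + (91/256)·log₂(91/256)]
  = 0.2693 + 0.1698 + 0.5163 + 0.2293 + 0.1420 + 0.5304
  = 1.8571 bits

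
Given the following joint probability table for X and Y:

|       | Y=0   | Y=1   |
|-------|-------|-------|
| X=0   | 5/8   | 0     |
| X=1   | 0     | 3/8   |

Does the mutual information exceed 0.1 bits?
Marginal P(X) (row sums):
  P(X=0) = 5/8 + 0 = 5/8
  P(X=1) = 0 + 3/8 = 3/8
Marginal P(Y) (column sums):
  P(Y=0) = 5/8 + 0 = 5/8
  P(Y=1) = 0 + 3/8 = 3/8

H(X) = -[(5/8)·log₂(5/8) + (3/8)·log₂(3/8)]
  = 0.4238 + 0.5306
  = 0.9544 bits
H(Y) = -[(5/8)·log₂(5/8) + (3/8)·log₂(3/8)]
  = 0.4238 + 0.5306
  = 0.9544 bits
H(X,Y) = -[(5/8)·log₂(5/8) + (3/8)·log₂(3/8)]
  = 0.4238 + 0.5306
  = 0.9544 bits

I(X;Y) = H(X) + H(Y) - H(X,Y)
  = 0.9544 + 0.9544 - 0.9544
  = 0.9544 bits

Yes. I(X;Y) = 0.9544 bits, which is > 0.1 bits.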